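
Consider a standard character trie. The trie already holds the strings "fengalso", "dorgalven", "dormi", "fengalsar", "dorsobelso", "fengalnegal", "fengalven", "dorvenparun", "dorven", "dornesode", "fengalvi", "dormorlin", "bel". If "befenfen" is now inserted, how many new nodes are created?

6

Walking "befenfen" from the root, the first 2 characters ("be") follow existing edges; "f" is the first miss.
Each of the 6 remaining characters creates one node.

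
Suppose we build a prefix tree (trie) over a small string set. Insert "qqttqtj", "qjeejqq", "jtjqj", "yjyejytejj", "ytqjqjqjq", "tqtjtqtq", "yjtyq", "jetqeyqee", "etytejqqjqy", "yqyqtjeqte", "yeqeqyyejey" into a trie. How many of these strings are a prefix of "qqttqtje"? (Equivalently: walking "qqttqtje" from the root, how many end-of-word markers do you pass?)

Walk "qqttqtje" from the root; an end-of-word marker is hit whenever a stored word is a prefix of "qqttqtje".
Prefixes of the query that are stored words: "qqttqtj"
Count: 1

1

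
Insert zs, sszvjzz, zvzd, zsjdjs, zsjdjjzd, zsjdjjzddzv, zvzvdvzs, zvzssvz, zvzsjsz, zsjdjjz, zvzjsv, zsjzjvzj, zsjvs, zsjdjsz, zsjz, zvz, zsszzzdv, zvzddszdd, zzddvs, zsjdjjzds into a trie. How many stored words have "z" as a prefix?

19

Walk to "z"; the words in its subtree are exactly those with that prefix.
Matches: "zs", "zsjdjjz", "zsjdjjzd", "zsjdjjzddzv", "zsjdjjzds", "zsjdjs", "zsjdjsz", "zsjvs", "zsjz", "zsjzjvzj", "zsszzzdv", "zvz", "zvzd", "zvzddszdd", "zvzjsv", "zvzsjsz", "zvzssvz", "zvzvdvzs", "zzddvs"
Count: 19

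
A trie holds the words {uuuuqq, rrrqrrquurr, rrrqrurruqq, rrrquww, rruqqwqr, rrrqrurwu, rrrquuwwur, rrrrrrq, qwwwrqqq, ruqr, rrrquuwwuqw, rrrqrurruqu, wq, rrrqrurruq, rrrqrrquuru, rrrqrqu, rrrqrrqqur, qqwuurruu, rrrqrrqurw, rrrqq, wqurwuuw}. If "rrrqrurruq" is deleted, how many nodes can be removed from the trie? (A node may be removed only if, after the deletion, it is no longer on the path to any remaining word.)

0

Walk "rrrqrurruq" from the leaf back toward the root, removing each node that no remaining word uses.
Every node on "rrrqrurruq" is still needed (e.g. by "rrrqrurruqq"), so nothing is freed.
Nodes removed: 0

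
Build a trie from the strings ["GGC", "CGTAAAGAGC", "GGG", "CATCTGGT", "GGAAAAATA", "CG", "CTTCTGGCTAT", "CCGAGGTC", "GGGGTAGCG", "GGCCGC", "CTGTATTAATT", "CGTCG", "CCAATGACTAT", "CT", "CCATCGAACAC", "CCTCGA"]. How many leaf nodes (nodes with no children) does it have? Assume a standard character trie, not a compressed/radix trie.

12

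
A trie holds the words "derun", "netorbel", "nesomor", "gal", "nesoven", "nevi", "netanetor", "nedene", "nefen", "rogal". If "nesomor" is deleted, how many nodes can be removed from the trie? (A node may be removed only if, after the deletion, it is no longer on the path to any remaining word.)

3

A node on "nesomor"'s path can go only if nothing else ends at it or branches off below it.
The suffix "mor" (3 nodes) is used only by "nesomor"; the node for "neso" still has the child "v", so pruning stops there.
Nodes removed: 3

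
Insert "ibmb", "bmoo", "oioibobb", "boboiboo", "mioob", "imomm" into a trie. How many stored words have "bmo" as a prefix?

Filter for entries beginning with "bmo":
Words under "bmo": bmoo
Count: 1

1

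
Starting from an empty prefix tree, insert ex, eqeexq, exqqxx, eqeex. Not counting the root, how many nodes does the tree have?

11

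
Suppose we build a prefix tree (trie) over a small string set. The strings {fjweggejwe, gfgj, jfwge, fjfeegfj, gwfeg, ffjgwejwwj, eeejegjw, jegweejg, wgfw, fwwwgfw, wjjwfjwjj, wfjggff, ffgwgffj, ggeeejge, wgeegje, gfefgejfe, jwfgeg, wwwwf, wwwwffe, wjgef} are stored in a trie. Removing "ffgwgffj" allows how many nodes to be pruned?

6

Walk "ffgwgffj" from the leaf back toward the root, removing each node that no remaining word uses.
The suffix "gwgffj" (6 nodes) is used only by "ffgwgffj"; the node for "ff" still has the child "j", so pruning stops there.
Nodes removed: 6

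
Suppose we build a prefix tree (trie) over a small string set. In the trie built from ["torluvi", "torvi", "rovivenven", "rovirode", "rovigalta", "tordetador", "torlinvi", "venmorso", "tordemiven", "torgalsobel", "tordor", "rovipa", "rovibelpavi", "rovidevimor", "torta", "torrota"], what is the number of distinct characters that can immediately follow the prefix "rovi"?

Walk "rovi" from the root, arriving at one node.
Characters that immediately follow "rovi" among the stored strings: {b, d, g, p, r, v}.
That node has 6 child edges.

6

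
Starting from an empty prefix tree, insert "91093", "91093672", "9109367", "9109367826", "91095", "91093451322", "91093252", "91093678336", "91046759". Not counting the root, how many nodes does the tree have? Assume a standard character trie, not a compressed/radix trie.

29

Count nodes per top-level branch (shared prefixes stored once):
  '9'-branch (91046759, 91093, 91093252, 91093451322, 9109367, 91093672, 9109367826, 91093678336, 91095): 29 nodes
Sum: 29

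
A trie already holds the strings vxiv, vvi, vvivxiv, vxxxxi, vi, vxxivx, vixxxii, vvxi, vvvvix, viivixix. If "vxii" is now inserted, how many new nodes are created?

"vxi" is already a path in the trie; the remaining "i" must be added.
So 4 − 3 = 1 new nodes.

1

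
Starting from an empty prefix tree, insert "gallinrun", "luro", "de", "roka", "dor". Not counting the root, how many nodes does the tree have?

21

Count nodes per top-level branch (shared prefixes stored once):
  'd'-branch (de, dor): 4 nodes
  'g'-branch (gallinrun): 9 nodes
  'l'-branch (luro): 4 nodes
  'r'-branch (roka): 4 nodes
Sum: 21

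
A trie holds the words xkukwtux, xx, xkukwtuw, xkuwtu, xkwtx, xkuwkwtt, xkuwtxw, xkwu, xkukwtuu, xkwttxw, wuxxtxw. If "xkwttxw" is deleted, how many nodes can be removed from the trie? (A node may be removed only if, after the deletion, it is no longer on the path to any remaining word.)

3

Walk "xkwttxw" from the leaf back toward the root, removing each node that no remaining word uses.
The suffix "txw" (3 nodes) is used only by "xkwttxw"; the node for "xkwt" still has the child "x", so pruning stops there.
Nodes removed: 3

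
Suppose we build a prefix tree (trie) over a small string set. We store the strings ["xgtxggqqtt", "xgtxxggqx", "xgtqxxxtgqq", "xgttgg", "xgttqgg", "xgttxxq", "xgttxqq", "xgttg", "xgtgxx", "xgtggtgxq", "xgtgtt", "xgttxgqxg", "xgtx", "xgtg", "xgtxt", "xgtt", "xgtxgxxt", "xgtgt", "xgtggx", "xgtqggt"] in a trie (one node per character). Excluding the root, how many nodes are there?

Trace insertions, counting only characters that open a new branch:
  "xgtxggqqtt" → 10 new (x, g, t, x, g, g, q, q, t, t)
  "xgtxxggqx" → prefix "xgtx" already present; 5 new (x, g, g, q, x)
  "xgtqxxxtgqq" → prefix "xgt" already present; 8 new (q, x, x, x, t, g, q, q)
  "xgttgg" → prefix "xgt" already present; 3 new (t, g, g)
  "xgttqgg" → prefix "xgtt" already present; 3 new (q, g, g)
  "xgttxxq" → prefix "xgtt" already present; 3 new (x, x, q)
  "xgttxqq" → prefix "xgttx" already present; 2 new (q, q)
  "xgttg" → prefix "xgttg" already present; 0 new (none)
  "xgtgxx" → prefix "xgt" already present; 3 new (g, x, x)
  "xgtggtgxq" → prefix "xgtg" already present; 5 new (g, t, g, x, q)
  "xgtgtt" → prefix "xgtg" already present; 2 new (t, t)
  "xgttxgqxg" → prefix "xgttx" already present; 4 new (g, q, x, g)
  "xgtx" → prefix "xgtx" already present; 0 new (none)
  "xgtg" → prefix "xgtg" already present; 0 new (none)
  "xgtxt" → prefix "xgtx" already present; 1 new (t)
  "xgtt" → prefix "xgtt" already present; 0 new (none)
  "xgtxgxxt" → prefix "xgtxg" already present; 3 new (x, x, t)
  "xgtgt" → prefix "xgtgt" already present; 0 new (none)
  "xgtggx" → prefix "xgtgg" already present; 1 new (x)
  "xgtqggt" → prefix "xgtq" already present; 3 new (g, g, t)
Total nodes = 10 + 5 + 8 + 3 + 3 + 3 + 2 + 0 + 3 + 5 + 2 + 4 + 0 + 0 + 1 + 0 + 3 + 0 + 1 + 3 = 56

56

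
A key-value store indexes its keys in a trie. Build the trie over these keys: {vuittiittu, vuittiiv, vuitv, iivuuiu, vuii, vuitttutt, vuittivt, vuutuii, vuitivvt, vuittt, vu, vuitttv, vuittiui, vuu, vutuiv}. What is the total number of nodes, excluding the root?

42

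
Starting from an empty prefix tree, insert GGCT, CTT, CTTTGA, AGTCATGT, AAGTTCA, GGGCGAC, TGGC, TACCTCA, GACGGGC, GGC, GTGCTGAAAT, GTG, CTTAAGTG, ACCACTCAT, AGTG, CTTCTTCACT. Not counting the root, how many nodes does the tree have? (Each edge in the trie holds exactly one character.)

75

For each word, the new-node count is its length minus the longest prefix already in the trie:
  "GGCT" → 4 new (G, G, C, T)
  "CTT" → 3 new (C, T, T)
  "CTTTGA" → prefix "CTT" already present; 3 new (T, G, A)
  "AGTCATGT" → 8 new (A, G, T, C, A, T, G, T)
  "AAGTTCA" → prefix "A" already present; 6 new (A, G, T, T, C, A)
  "GGGCGAC" → prefix "GG" already present; 5 new (G, C, G, A, C)
  "TGGC" → 4 new (T, G, G, C)
  "TACCTCA" → prefix "T" already present; 6 new (A, C, C, T, C, A)
  "GACGGGC" → prefix "G" already present; 6 new (A, C, G, G, G, C)
  "GGC" → prefix "GGC" already present; 0 new (none)
  "GTGCTGAAAT" → prefix "G" already present; 9 new (T, G, C, T, G, A, A, A, T)
  "GTG" → prefix "GTG" already present; 0 new (none)
  "CTTAAGTG" → prefix "CTT" already present; 5 new (A, A, G, T, G)
  "ACCACTCAT" → prefix "A" already present; 8 new (C, C, A, C, T, C, A, T)
  "AGTG" → prefix "AGT" already present; 1 new (G)
  "CTTCTTCACT" → prefix "CTT" already present; 7 new (C, T, T, C, A, C, T)
Total nodes = 4 + 3 + 3 + 8 + 6 + 5 + 4 + 6 + 6 + 0 + 9 + 0 + 5 + 8 + 1 + 7 = 75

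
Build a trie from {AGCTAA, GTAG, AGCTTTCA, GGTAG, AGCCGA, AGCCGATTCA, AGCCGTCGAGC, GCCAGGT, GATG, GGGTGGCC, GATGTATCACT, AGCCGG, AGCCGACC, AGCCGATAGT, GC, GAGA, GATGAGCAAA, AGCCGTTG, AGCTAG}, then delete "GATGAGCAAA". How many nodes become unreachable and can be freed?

After clearing the end-marker at "GATGAGCAAA", prune upward until reaching a node still needed by another word.
The suffix "AGCAAA" (6 nodes) is used only by "GATGAGCAAA"; the node for "GATG" still has the child "T", so pruning stops there.
Nodes removed: 6

6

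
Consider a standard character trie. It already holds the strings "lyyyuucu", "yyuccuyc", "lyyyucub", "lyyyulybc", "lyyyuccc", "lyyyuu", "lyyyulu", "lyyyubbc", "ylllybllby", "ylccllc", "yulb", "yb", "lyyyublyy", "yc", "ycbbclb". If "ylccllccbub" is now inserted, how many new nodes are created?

The longest prefix of "ylccllccbub" already in the trie is "ylccllc" (length 7).
New nodes needed: |"ylccllccbub"| − 7 = 11 − 7 = 4.

4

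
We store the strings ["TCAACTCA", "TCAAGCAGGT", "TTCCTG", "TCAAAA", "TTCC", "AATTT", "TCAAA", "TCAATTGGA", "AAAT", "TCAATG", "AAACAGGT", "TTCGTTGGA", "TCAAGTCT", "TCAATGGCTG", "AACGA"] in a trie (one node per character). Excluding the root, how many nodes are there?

55

For each word, the new-node count is its length minus the longest prefix already in the trie:
  "TCAACTCA" → 8 new (T, C, A, A, C, T, C, A)
  "TCAAGCAGGT" → prefix "TCAA" already present; 6 new (G, C, A, G, G, T)
  "TTCCTG" → prefix "T" already present; 5 new (T, C, C, T, G)
  "TCAAAA" → prefix "TCAA" already present; 2 new (A, A)
  "TTCC" → prefix "TTCC" already present; 0 new (none)
  "AATTT" → 5 new (A, A, T, T, T)
  "TCAAA" → prefix "TCAAA" already present; 0 new (none)
  "TCAATTGGA" → prefix "TCAA" already present; 5 new (T, T, G, G, A)
  "AAAT" → prefix "AA" already present; 2 new (A, T)
  "TCAATG" → prefix "TCAAT" already present; 1 new (G)
  "AAACAGGT" → prefix "AAA" already present; 5 new (C, A, G, G, T)
  "TTCGTTGGA" → prefix "TTC" already present; 6 new (G, T, T, G, G, A)
  "TCAAGTCT" → prefix "TCAAG" already present; 3 new (T, C, T)
  "TCAATGGCTG" → prefix "TCAATG" already present; 4 new (G, C, T, G)
  "AACGA" → prefix "AA" already present; 3 new (C, G, A)
Total nodes = 8 + 6 + 5 + 2 + 0 + 5 + 0 + 5 + 2 + 1 + 5 + 6 + 3 + 4 + 3 = 55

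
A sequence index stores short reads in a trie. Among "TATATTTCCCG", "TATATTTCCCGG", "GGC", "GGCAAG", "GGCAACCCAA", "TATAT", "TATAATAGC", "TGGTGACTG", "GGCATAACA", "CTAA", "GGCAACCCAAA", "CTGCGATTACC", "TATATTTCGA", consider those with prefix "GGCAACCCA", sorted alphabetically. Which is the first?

GGCAACCCAA

Words with prefix "GGCAACCCA", in lexicographic order: "GGCAACCCAA", "GGCAACCCAAA"
Position 1: GGCAACCCAA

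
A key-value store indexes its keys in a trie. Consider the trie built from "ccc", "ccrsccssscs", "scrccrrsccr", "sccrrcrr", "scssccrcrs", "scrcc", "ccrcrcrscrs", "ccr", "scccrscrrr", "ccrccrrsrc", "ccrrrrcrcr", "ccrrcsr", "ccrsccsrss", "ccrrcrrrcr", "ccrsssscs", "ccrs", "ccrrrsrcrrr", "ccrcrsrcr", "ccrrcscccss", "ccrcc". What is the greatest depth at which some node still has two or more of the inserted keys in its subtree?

The deepest shared node is where two words last agree before diverging.
e.g. "ccrsccsrss" and "ccrsccssscs" share the prefix "ccrsccs" of length 7; no pair shares a longer one.
Longest shared-prefix length: 7

7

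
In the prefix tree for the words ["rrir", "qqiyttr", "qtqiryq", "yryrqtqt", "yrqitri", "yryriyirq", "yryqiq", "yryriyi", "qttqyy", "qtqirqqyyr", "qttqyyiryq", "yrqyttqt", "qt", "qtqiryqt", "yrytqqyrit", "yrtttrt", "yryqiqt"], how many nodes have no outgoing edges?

12

A leaf is a node with no children — equivalently, the end of a word that is not a proper prefix of any other stored word.
Those words: "qqiyttr", "qtqirqqyyr", "qtqiryqt", "qttqyyiryq", "rrir", "yrqitri", "yrqyttqt", "yrtttrt", "yryqiqt", "yryriyirq", "yryrqtqt", "yrytqqyrit"
Leaf count: 12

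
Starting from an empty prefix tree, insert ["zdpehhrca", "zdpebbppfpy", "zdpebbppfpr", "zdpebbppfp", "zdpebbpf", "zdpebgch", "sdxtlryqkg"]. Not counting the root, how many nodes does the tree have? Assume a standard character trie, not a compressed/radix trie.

31

Trace insertions, counting only characters that open a new branch:
  "zdpehhrca" → 9 new (z, d, p, e, h, h, r, c, a)
  "zdpebbppfpy" → prefix "zdpe" already present; 7 new (b, b, p, p, f, p, y)
  "zdpebbppfpr" → prefix "zdpebbppfp" already present; 1 new (r)
  "zdpebbppfp" → prefix "zdpebbppfp" already present; 0 new (none)
  "zdpebbpf" → prefix "zdpebbp" already present; 1 new (f)
  "zdpebgch" → prefix "zdpeb" already present; 3 new (g, c, h)
  "sdxtlryqkg" → 10 new (s, d, x, t, l, r, y, q, k, g)
Total nodes = 9 + 7 + 1 + 0 + 1 + 3 + 10 = 31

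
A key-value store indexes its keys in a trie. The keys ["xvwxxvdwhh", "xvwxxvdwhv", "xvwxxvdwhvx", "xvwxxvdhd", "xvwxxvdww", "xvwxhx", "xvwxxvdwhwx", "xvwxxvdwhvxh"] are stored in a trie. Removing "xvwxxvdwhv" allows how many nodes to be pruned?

0

Walk "xvwxxvdwhv" from the leaf back toward the root, removing each node that no remaining word uses.
Every node on "xvwxxvdwhv" is still needed (e.g. by "xvwxxvdwhvx"), so nothing is freed.
Nodes removed: 0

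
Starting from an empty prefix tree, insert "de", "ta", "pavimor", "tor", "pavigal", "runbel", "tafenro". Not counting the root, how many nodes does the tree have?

27

For each word, the new-node count is its length minus the longest prefix already in the trie:
  "de" → 2 new (d, e)
  "ta" → 2 new (t, a)
  "pavimor" → 7 new (p, a, v, i, m, o, r)
  "tor" → prefix "t" already present; 2 new (o, r)
  "pavigal" → prefix "pavi" already present; 3 new (g, a, l)
  "runbel" → 6 new (r, u, n, b, e, l)
  "tafenro" → prefix "ta" already present; 5 new (f, e, n, r, o)
Total nodes = 2 + 2 + 7 + 2 + 3 + 6 + 5 = 27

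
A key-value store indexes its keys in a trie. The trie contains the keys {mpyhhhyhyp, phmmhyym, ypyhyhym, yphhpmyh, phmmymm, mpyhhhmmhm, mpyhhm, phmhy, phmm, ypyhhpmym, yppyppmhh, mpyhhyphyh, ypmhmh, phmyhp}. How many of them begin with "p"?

5

Filter for entries beginning with "p":
Matches: "phmhy", "phmm", "phmmhyym", "phmmymm", "phmyhp"
Count: 5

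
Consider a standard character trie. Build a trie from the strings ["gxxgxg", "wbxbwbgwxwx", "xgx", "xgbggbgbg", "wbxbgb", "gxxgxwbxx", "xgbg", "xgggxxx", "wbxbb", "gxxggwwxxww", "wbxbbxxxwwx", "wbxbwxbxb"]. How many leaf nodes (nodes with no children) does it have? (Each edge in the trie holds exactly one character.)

10

Leaves are exactly the stored words that no other stored word extends.
Those words: "gxxggwwxxww", "gxxgxg", "gxxgxwbxx", "wbxbbxxxwwx", "wbxbgb", "wbxbwbgwxwx", "wbxbwxbxb", "xgbggbgbg", "xgggxxx", "xgx"
Leaf count: 10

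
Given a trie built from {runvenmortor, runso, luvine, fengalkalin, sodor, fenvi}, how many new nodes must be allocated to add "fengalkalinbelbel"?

"fengalkalin" is already a path in the trie; the remaining "belbel" must be added.
New nodes needed: |"fengalkalinbelbel"| − 11 = 17 − 11 = 6.

6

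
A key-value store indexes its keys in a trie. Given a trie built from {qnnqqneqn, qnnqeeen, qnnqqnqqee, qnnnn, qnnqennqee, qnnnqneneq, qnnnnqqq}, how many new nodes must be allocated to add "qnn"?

0

Every character of "qnn" already lies on an existing path (it is a prefix of some stored word).
No new nodes are needed: 0.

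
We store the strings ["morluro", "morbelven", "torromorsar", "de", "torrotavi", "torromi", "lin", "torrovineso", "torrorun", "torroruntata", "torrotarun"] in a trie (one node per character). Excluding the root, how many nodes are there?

Trace insertions, counting only characters that open a new branch:
  "morluro" → 7 new (m, o, r, l, u, r, o)
  "morbelven" → prefix "mor" already present; 6 new (b, e, l, v, e, n)
  "torromorsar" → 11 new (t, o, r, r, o, m, o, r, s, a, r)
  "de" → 2 new (d, e)
  "torrotavi" → prefix "torro" already present; 4 new (t, a, v, i)
  "torromi" → prefix "torrom" already present; 1 new (i)
  "lin" → 3 new (l, i, n)
  "torrovineso" → prefix "torro" already present; 6 new (v, i, n, e, s, o)
  "torrorun" → prefix "torro" already present; 3 new (r, u, n)
  "torroruntata" → prefix "torrorun" already present; 4 new (t, a, t, a)
  "torrotarun" → prefix "torrota" already present; 3 new (r, u, n)
Total nodes = 7 + 6 + 11 + 2 + 4 + 1 + 3 + 6 + 3 + 4 + 3 = 50

50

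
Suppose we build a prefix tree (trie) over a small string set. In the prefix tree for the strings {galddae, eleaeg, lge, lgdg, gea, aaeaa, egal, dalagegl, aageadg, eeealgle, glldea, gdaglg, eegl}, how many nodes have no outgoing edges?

Leaves are exactly the stored words that no other stored word extends.
Those words: "aaeaa", "aageadg", "dalagegl", "eeealgle", "eegl", "egal", "eleaeg", "galddae", "gdaglg", "gea", "glldea", "lgdg", "lge"
Leaf count: 13

13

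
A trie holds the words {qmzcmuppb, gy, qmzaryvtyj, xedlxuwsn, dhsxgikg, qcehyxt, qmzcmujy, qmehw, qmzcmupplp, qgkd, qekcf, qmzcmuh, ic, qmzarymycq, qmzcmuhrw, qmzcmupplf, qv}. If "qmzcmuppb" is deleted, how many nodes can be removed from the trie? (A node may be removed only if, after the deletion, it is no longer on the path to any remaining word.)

1

After clearing the end-marker at "qmzcmuppb", prune upward until reaching a node still needed by another word.
The suffix "b" (1 node) is used only by "qmzcmuppb"; the node for "qmzcmupp" still has the child "l", so pruning stops there.
Nodes removed: 1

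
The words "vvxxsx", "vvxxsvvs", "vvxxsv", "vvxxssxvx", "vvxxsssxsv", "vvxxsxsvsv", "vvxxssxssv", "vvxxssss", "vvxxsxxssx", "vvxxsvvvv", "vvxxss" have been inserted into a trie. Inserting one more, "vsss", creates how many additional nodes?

3

The longest prefix of "vsss" already in the trie is "v" (length 1).
New nodes needed: |"vsss"| − 1 = 4 − 1 = 3.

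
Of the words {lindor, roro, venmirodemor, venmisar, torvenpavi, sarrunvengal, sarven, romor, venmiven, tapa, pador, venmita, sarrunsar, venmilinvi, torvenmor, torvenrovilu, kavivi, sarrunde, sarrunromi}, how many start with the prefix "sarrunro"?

Walk to "sarrunro"; the words in its subtree are exactly those with that prefix.
Words under "sarrunro": sarrunromi
Count: 1

1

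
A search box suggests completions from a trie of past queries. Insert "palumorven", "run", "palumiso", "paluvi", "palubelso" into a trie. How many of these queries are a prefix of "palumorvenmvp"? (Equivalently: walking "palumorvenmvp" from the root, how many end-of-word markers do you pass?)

1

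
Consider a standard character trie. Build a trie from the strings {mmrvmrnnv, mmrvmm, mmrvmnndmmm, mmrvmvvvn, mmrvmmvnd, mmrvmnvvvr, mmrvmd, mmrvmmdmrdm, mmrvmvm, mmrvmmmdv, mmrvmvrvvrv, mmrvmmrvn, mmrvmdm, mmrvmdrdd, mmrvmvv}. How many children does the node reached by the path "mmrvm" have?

5

Walk "mmrvm" from the root, arriving at one node.
Distinct next characters after "mmrvm": d, m, n, r, v.
That node has 5 child edges.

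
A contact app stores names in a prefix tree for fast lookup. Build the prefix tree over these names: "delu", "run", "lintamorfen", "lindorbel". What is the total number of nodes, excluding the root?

24

Count nodes per top-level branch (shared prefixes stored once):
  'd'-branch (delu): 4 nodes
  'l'-branch (lindorbel, lintamorfen): 17 nodes
  'r'-branch (run): 3 nodes
Sum: 24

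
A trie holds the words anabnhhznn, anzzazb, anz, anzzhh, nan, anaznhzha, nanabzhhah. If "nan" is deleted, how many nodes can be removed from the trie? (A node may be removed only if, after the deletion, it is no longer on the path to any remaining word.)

A node on "nan"'s path can go only if nothing else ends at it or branches off below it.
Every node on "nan" is still needed (e.g. by "nanabzhhah"), so nothing is freed.
Nodes removed: 0

0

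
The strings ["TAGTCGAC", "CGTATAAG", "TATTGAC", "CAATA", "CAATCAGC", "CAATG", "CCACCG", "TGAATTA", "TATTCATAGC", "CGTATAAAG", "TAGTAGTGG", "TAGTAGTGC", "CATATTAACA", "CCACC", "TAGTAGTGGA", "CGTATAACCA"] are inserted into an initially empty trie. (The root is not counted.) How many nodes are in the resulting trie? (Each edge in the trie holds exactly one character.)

For each word, the new-node count is its length minus the longest prefix already in the trie:
  "TAGTCGAC" → 8 new (T, A, G, T, C, G, A, C)
  "CGTATAAG" → 8 new (C, G, T, A, T, A, A, G)
  "TATTGAC" → prefix "TA" already present; 5 new (T, T, G, A, C)
  "CAATA" → prefix "C" already present; 4 new (A, A, T, A)
  "CAATCAGC" → prefix "CAAT" already present; 4 new (C, A, G, C)
  "CAATG" → prefix "CAAT" already present; 1 new (G)
  "CCACCG" → prefix "C" already present; 5 new (C, A, C, C, G)
  "TGAATTA" → prefix "T" already present; 6 new (G, A, A, T, T, A)
  "TATTCATAGC" → prefix "TATT" already present; 6 new (C, A, T, A, G, C)
  "CGTATAAAG" → prefix "CGTATAA" already present; 2 new (A, G)
  "TAGTAGTGG" → prefix "TAGT" already present; 5 new (A, G, T, G, G)
  "TAGTAGTGC" → prefix "TAGTAGTG" already present; 1 new (C)
  "CATATTAACA" → prefix "CA" already present; 8 new (T, A, T, T, A, A, C, A)
  "CCACC" → prefix "CCACC" already present; 0 new (none)
  "TAGTAGTGGA" → prefix "TAGTAGTGG" already present; 1 new (A)
  "CGTATAACCA" → prefix "CGTATAA" already present; 3 new (C, C, A)
Total nodes = 8 + 8 + 5 + 4 + 4 + 1 + 5 + 6 + 6 + 2 + 5 + 1 + 8 + 0 + 1 + 3 = 67

67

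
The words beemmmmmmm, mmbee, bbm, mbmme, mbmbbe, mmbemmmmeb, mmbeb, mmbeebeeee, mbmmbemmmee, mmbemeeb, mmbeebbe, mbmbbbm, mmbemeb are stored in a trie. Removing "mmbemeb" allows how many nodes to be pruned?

1

After clearing the end-marker at "mmbemeb", prune upward until reaching a node still needed by another word.
The suffix "b" (1 node) is used only by "mmbemeb"; the node for "mmbeme" still has the child "e", so pruning stops there.
Nodes removed: 1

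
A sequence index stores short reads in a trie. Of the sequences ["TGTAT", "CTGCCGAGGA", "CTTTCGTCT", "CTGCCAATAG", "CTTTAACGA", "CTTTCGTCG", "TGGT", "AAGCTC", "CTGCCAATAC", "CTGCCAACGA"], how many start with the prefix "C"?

7

Traverse to the node for "C", then collect every word in that subtree.
Words under "C": CTGCCAACGA, CTGCCAATAC, CTGCCAATAG, CTGCCGAGGA, CTTTAACGA, CTTTCGTCG, CTTTCGTCT
Count: 7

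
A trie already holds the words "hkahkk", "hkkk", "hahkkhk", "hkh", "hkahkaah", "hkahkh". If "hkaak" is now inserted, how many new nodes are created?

"hka" is already a path in the trie; the remaining "ak" must be added.
So 5 − 3 = 2 new nodes.

2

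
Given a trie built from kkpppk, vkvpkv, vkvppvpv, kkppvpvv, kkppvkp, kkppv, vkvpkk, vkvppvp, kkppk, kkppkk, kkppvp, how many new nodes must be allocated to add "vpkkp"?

4

"v" is already a path in the trie; the remaining "pkkp" must be added.
Each of the 4 remaining characters creates one node.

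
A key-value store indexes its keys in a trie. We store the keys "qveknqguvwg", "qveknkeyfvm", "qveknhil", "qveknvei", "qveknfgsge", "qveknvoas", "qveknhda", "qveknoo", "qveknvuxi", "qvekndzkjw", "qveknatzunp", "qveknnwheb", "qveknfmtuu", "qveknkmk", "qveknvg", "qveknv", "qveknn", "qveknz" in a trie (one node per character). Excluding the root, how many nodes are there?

62

Insert word by word; a character creates a node only if that edge doesn't already exist:
  "qveknqguvwg" → 11 new (q, v, e, k, n, q, g, u, v, w, g)
  "qveknkeyfvm" → prefix "qvekn" already present; 6 new (k, e, y, f, v, m)
  "qveknhil" → prefix "qvekn" already present; 3 new (h, i, l)
  "qveknvei" → prefix "qvekn" already present; 3 new (v, e, i)
  "qveknfgsge" → prefix "qvekn" already present; 5 new (f, g, s, g, e)
  "qveknvoas" → prefix "qveknv" already present; 3 new (o, a, s)
  "qveknhda" → prefix "qveknh" already present; 2 new (d, a)
  "qveknoo" → prefix "qvekn" already present; 2 new (o, o)
  "qveknvuxi" → prefix "qveknv" already present; 3 new (u, x, i)
  "qvekndzkjw" → prefix "qvekn" already present; 5 new (d, z, k, j, w)
  "qveknatzunp" → prefix "qvekn" already present; 6 new (a, t, z, u, n, p)
  "qveknnwheb" → prefix "qvekn" already present; 5 new (n, w, h, e, b)
  "qveknfmtuu" → prefix "qveknf" already present; 4 new (m, t, u, u)
  "qveknkmk" → prefix "qveknk" already present; 2 new (m, k)
  "qveknvg" → prefix "qveknv" already present; 1 new (g)
  "qveknv" → prefix "qveknv" already present; 0 new (none)
  "qveknn" → prefix "qveknn" already present; 0 new (none)
  "qveknz" → prefix "qvekn" already present; 1 new (z)
Total nodes = 11 + 6 + 3 + 3 + 5 + 3 + 2 + 2 + 3 + 5 + 6 + 5 + 4 + 2 + 1 + 0 + 0 + 1 = 62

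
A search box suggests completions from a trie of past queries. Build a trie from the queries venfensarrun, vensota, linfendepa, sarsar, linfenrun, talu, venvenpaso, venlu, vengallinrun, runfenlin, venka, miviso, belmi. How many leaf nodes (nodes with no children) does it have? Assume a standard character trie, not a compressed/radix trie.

13

A leaf is a node with no children — equivalently, the end of a word that is not a proper prefix of any other stored word.
Those words: "belmi", "linfendepa", "linfenrun", "miviso", "runfenlin", "sarsar", "talu", "venfensarrun", "vengallinrun", "venka", "venlu", "vensota", "venvenpaso"
Leaf count: 13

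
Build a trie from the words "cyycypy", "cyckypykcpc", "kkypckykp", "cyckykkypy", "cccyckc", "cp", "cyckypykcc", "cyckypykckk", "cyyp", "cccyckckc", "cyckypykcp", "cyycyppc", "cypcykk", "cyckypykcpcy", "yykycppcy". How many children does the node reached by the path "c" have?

3

The children of the "c" node are the distinct next characters among strings starting with "c".
Distinct next characters after "c": c, p, y.
That node has 3 child edges.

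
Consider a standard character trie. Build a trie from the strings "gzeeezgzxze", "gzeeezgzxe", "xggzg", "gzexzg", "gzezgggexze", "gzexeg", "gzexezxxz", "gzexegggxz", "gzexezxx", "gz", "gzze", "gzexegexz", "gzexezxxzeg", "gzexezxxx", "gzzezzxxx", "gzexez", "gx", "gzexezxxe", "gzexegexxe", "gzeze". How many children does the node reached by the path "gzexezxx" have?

3

Follow the path "gzexezxx" to its node, then look at its outgoing edges.
Distinct next characters after "gzexezxx": e, x, z.
That node has 3 child edges.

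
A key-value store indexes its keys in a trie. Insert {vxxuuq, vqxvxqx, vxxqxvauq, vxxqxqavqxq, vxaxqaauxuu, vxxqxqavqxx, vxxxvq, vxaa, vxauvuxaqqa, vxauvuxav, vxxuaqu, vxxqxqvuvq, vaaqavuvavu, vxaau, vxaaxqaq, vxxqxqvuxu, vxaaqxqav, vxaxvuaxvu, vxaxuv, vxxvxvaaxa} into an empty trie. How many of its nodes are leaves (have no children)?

19

A leaf is a node with no children — equivalently, the end of a word that is not a proper prefix of any other stored word.
Those words: "vaaqavuvavu", "vqxvxqx", "vxaaqxqav", "vxaau", "vxaaxqaq", "vxauvuxaqqa", "vxauvuxav", "vxaxqaauxuu", "vxaxuv", "vxaxvuaxvu", "vxxqxqavqxq", "vxxqxqavqxx", "vxxqxqvuvq", "vxxqxqvuxu", "vxxqxvauq", "vxxuaqu", "vxxuuq", "vxxvxvaaxa", "vxxxvq"
Leaf count: 19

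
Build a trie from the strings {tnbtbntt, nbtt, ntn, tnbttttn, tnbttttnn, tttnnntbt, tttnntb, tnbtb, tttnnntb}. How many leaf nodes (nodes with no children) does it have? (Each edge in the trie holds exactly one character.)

A leaf is a node with no children — equivalently, the end of a word that is not a proper prefix of any other stored word.
Those words: "nbtt", "ntn", "tnbtbntt", "tnbttttnn", "tttnnntbt", "tttnntb"
Leaf count: 6

6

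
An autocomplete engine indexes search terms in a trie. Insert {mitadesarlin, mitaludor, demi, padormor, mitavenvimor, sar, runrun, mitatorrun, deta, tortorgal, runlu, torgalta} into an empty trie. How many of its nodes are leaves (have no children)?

12

Leaves are exactly the stored words that no other stored word extends.
Those words: "demi", "deta", "mitadesarlin", "mitaludor", "mitatorrun", "mitavenvimor", "padormor", "runlu", "runrun", "sar", "torgalta", "tortorgal"
Leaf count: 12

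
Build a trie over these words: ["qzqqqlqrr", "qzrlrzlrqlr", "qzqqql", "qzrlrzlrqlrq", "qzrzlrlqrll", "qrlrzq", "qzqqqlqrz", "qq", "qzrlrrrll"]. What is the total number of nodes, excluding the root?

38

Trie structure (* marks end of a word):
(root)
└─ q
   ├─ q *
   ├─ r
   │  └─ l
   │     └─ r
   │        └─ z
   │           └─ q *
   └─ z
      ├─ q
      │  └─ q
      │     └─ q
      │        └─ l *
      │           └─ q
      │              └─ r
      │                 ├─ r *
      │                 └─ z *
      └─ r
         ├─ l
         │  └─ r
         │     ├─ r
         │     │  └─ r
         │     │     └─ l
         │     │        └─ l *
         │     └─ z
         │        └─ l
         │           └─ r
         │              └─ q
         │                 └─ l
         │                    └─ r *
         │                       └─ q *
         └─ z
            └─ l
               └─ r
                  └─ l
                     └─ q
                        └─ r
                           └─ l
                              └─ l *
Counting every labelled node above: 38.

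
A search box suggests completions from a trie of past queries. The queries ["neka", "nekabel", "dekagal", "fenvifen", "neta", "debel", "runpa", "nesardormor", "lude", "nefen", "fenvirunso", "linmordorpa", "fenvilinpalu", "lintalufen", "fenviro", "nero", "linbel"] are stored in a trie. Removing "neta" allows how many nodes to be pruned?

Walk "neta" from the leaf back toward the root, removing each node that no remaining word uses.
The suffix "ta" (2 nodes) is used only by "neta"; the node for "ne" still has the child "k", so pruning stops there.
Nodes removed: 2

2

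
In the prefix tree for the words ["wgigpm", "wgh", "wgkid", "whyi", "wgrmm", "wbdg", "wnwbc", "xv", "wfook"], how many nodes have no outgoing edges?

Leaves are exactly the stored words that no other stored word extends.
Those words: "wbdg", "wfook", "wgh", "wgigpm", "wgkid", "wgrmm", "whyi", "wnwbc", "xv"
Leaf count: 9

9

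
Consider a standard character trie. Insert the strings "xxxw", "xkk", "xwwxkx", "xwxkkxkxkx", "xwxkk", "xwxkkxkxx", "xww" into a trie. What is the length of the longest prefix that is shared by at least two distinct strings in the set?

The deepest shared node is where two words last agree before diverging.
"xwxkkxkxkx" and "xwxkkxkxx" agree on "xwxkkxkx" (8 characters) before diverging; nothing deeper is shared.
Longest shared-prefix length: 8

8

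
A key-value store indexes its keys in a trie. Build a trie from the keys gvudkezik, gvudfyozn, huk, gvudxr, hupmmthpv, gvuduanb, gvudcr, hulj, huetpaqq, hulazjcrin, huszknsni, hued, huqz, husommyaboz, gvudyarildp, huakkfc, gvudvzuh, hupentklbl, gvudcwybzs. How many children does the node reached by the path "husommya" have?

1

Walk "husommya" from the root, arriving at one node.
Characters that immediately follow "husommya" among the stored strings: {b}.
That node has 1 child edge.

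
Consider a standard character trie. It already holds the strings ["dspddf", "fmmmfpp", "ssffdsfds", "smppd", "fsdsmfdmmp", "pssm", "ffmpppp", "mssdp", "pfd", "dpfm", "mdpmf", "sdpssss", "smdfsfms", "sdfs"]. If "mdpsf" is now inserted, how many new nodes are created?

2

The longest prefix of "mdpsf" already in the trie is "mdp" (length 3).
Each of the 2 remaining characters creates one node.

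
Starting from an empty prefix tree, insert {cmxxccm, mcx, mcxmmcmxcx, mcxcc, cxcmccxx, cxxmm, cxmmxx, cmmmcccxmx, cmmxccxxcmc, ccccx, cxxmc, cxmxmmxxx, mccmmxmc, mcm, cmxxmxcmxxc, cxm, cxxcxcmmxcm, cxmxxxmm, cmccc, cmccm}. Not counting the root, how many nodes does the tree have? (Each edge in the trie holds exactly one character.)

90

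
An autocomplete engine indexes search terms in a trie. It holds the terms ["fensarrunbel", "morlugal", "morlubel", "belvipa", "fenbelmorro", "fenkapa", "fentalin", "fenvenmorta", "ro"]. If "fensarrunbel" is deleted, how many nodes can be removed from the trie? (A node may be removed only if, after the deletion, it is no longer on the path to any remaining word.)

After clearing the end-marker at "fensarrunbel", prune upward until reaching a node still needed by another word.
The suffix "sarrunbel" (9 nodes) is used only by "fensarrunbel"; the node for "fen" still has the child "b", so pruning stops there.
Nodes removed: 9

9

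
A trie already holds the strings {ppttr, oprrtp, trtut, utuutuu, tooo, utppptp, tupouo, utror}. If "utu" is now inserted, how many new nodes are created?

0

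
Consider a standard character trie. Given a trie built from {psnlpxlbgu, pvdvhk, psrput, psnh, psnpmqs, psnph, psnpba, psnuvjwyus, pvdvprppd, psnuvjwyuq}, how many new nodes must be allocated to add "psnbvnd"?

4

The longest prefix of "psnbvnd" already in the trie is "psn" (length 3).
Each of the 4 remaining characters creates one node.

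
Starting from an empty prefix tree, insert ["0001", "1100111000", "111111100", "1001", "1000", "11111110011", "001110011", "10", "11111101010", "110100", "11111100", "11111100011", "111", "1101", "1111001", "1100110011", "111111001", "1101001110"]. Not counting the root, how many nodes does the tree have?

Insert word by word; a character creates a node only if that edge doesn't already exist:
  "0001" → 4 new (0, 0, 0, 1)
  "1100111000" → 10 new (1, 1, 0, 0, 1, 1, 1, 0, 0, 0)
  "111111100" → prefix "11" already present; 7 new (1, 1, 1, 1, 1, 0, 0)
  "1001" → prefix "1" already present; 3 new (0, 0, 1)
  "1000" → prefix "100" already present; 1 new (0)
  "11111110011" → prefix "111111100" already present; 2 new (1, 1)
  "001110011" → prefix "00" already present; 7 new (1, 1, 1, 0, 0, 1, 1)
  "10" → prefix "10" already present; 0 new (none)
  "11111101010" → prefix "111111" already present; 5 new (0, 1, 0, 1, 0)
  "110100" → prefix "110" already present; 3 new (1, 0, 0)
  "11111100" → prefix "1111110" already present; 1 new (0)
  "11111100011" → prefix "11111100" already present; 3 new (0, 1, 1)
  "111" → prefix "111" already present; 0 new (none)
  "1101" → prefix "1101" already present; 0 new (none)
  "1111001" → prefix "1111" already present; 3 new (0, 0, 1)
  "1100110011" → prefix "110011" already present; 4 new (0, 0, 1, 1)
  "111111001" → prefix "11111100" already present; 1 new (1)
  "1101001110" → prefix "110100" already present; 4 new (1, 1, 1, 0)
Total nodes = 4 + 10 + 7 + 3 + 1 + 2 + 7 + 0 + 5 + 3 + 1 + 3 + 0 + 0 + 3 + 4 + 1 + 4 = 58

58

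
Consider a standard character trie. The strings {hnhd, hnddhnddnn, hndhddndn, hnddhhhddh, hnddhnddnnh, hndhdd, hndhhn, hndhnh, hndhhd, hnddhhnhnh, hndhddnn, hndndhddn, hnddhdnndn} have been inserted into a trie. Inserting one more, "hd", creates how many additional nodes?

1

"h" is already a path in the trie; the remaining "d" must be added.
So 2 − 1 = 1 new nodes.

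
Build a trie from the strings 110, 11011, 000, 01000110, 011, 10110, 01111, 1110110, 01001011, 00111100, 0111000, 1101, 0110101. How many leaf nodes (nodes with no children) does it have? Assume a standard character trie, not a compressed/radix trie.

10

A leaf is a node with no children — equivalently, the end of a word that is not a proper prefix of any other stored word.
Those words: "000", "00111100", "01000110", "01001011", "0110101", "0111000", "01111", "10110", "11011", "1110110"
Leaf count: 10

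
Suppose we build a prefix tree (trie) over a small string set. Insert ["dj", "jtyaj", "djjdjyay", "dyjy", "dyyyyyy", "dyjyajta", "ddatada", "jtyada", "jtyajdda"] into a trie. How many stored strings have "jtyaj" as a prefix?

2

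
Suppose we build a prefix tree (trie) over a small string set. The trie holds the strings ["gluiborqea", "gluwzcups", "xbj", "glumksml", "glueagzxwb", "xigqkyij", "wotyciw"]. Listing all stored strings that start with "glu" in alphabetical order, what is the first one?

Filter for "glu…" and sort: "glueagzxwb", "gluiborqea", "glumksml", "gluwzcups"
Position 1: glueagzxwb

glueagzxwb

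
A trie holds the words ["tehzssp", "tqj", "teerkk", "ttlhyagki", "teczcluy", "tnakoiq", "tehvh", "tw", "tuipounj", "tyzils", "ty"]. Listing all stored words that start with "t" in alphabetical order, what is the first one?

teczcluy

Words with prefix "t", in lexicographic order: "teczcluy", "teerkk", "tehvh", "tehzssp", "tnakoiq", "tqj", "ttlhyagki", "tuipounj", "tw", "ty", "tyzils"
The 1st is teczcluy.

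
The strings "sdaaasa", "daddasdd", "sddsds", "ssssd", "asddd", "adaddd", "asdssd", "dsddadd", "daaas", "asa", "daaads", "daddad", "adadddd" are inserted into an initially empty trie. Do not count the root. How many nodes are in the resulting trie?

50

Count nodes per top-level branch (shared prefixes stored once):
  'a'-branch (adaddd, adadddd, asa, asddd, asdssd): 15 nodes
  'd'-branch (daaads, daaas, daddad, daddasdd, dsddadd): 20 nodes
  's'-branch (sdaaasa, sddsds, ssssd): 15 nodes
Sum: 50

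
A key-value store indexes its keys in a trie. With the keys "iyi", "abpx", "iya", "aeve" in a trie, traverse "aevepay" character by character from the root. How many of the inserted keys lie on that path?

1

Walk "aevepay" from the root; an end-of-word marker is hit whenever a stored word is a prefix of "aevepay".
Prefixes of the query that are stored words: "aeve"
Count: 1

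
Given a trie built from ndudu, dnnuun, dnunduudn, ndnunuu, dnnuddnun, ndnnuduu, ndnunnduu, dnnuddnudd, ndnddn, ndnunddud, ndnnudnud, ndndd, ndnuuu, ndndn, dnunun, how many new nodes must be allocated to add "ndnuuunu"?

2

Walking "ndnuuunu" from the root, the first 6 characters ("ndnuuu") follow existing edges; "n" is the first miss.
Each of the 2 remaining characters creates one node.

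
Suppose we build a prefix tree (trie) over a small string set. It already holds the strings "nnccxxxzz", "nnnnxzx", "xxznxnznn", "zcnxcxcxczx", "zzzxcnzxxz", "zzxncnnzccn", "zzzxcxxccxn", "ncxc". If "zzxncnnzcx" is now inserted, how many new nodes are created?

1

The longest prefix of "zzxncnnzcx" already in the trie is "zzxncnnzc" (length 9).
New nodes needed: |"zzxncnnzcx"| − 9 = 10 − 9 = 1.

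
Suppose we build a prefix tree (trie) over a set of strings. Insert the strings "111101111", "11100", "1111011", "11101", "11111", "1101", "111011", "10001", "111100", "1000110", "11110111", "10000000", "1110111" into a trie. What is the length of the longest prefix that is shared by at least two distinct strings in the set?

The deepest shared node is where two words last agree before diverging.
"11110111" and "111101111" agree on "11110111" (8 characters) before diverging; nothing deeper is shared.
Longest shared-prefix length: 8

8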